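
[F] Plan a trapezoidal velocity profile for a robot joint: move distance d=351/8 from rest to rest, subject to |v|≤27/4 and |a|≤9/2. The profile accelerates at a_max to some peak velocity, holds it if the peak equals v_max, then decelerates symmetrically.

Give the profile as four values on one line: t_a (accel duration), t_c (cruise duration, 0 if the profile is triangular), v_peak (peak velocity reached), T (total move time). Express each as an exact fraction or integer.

vₘ²/aₘ = (27/4)²/(9/2) = 81/8
351/8 ≥ 81/8 → trapezoidal
t_a = (27/4)/(9/2) = 3/2; v_peak = 27/4
d_cruise = 351/8 − 81/8 = 135/4; t_c = (135/4)/(27/4) = 5
T = 2·3/2 + 5 = 8

t_a=3/2 t_c=5 v_peak=27/4 T=8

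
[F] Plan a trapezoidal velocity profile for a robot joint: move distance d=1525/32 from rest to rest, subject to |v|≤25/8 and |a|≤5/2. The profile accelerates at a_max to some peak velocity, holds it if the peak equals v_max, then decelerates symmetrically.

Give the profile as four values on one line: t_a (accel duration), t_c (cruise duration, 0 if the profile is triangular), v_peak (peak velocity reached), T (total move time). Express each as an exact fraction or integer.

(v_max)²/a_max = (25/8)²/(5/2) = 125/32
1525/32 ≥ 125/32 → trapezoidal
t_a = (25/8)/(5/2) = 5/4; v_peak = 25/8
d_cruise = 1525/32 − 125/32 = 175/4; t_c = (175/4)/(25/8) = 14
T = 2·5/4 + 14 = 33/2

t_a=5/4 t_c=14 v_peak=25/8 T=33/2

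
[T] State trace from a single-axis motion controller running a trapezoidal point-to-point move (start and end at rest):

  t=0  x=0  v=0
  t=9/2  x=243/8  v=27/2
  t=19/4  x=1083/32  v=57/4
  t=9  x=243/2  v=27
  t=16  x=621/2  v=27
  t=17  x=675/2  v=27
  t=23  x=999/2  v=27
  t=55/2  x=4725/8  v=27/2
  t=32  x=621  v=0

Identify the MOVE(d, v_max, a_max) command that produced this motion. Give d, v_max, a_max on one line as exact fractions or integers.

d=621 v_max=27 a_max=3

final state: t=32, x=621, v=0 → d = 621
a_max = (27/2−0)/(9/2−0) = 3
max v = 27 over t∈[9,23] → v_max = 27
check: 27·(9+14) = 621 ✓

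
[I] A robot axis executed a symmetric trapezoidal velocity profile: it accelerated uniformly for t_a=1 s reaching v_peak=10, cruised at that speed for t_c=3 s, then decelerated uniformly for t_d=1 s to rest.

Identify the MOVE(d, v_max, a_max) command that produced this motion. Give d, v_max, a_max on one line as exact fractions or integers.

d=40 v_max=10 a_max=10

a_max = 10/1 = 10
d_a = ½·10·1 = 5; d_c = 10·3 = 30
d = 2·5 + 30 = 40
t_c = 3 > 0 so v_max = 10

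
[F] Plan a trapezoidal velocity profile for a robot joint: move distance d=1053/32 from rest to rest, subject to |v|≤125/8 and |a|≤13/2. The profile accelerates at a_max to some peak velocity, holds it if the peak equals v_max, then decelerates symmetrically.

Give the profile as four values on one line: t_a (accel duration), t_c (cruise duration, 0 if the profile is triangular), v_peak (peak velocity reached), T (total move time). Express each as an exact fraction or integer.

vₘ²/aₘ = (125/8)²/(13/2) = 15625/416
1053/32 < 15625/416 ⇒ no cruise
v_peak = √(1053/32·13/2) = √(13689/64) = 117/8
t_a = (117/8)/(13/2) = 9/4; t_c = 0
T = 2·9/4 = 9/2

t_a=9/4 t_c=0 v_peak=117/8 T=9/2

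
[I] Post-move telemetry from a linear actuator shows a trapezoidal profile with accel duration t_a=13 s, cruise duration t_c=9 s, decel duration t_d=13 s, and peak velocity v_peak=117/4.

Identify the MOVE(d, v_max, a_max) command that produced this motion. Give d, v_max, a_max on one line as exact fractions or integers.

d=1287/2 v_max=117/4 a_max=9/4

a_max = (117/4)/13 = 9/4
d_a = ½·117/4·13 = 1521/8; d_c = 117/4·9 = 1053/4
d = 2·1521/8 + 1053/4 = 1287/2
t_c = 9 > 0 so v_max = 117/4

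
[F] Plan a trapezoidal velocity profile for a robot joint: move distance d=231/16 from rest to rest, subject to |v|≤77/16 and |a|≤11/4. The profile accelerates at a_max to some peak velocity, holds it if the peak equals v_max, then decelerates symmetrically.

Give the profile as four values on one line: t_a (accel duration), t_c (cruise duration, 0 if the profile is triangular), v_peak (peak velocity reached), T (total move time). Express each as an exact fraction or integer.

t_a=7/4 t_c=5/4 v_peak=77/16 T=19/4

vₘ²/aₘ = (77/16)²/(11/4) = 539/64
231/16 ≥ 539/64 → trapezoidal
t_a = (77/16)/(11/4) = 7/4; v_peak = 77/16
d_cruise = 231/16 − 539/64 = 385/64; t_c = (385/64)/(77/16) = 5/4
T = 2·7/4 + 5/4 = 19/4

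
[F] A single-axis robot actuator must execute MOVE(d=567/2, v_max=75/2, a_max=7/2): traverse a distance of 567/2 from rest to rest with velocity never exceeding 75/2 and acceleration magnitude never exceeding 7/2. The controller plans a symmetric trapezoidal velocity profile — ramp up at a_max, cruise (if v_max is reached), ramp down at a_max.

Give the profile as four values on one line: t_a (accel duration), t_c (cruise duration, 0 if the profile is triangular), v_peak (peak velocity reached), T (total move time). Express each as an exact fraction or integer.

t_a=9 t_c=0 v_peak=63/2 T=18

v_max²/a_max = (75/2)²/(7/2) = 5625/14
567/2 < 5625/14 → triangular
v_peak = √(567/2·7/2) = √(3969/4) = 63/2
t_a = (63/2)/(7/2) = 9; t_c = 0
T = 2·9 = 18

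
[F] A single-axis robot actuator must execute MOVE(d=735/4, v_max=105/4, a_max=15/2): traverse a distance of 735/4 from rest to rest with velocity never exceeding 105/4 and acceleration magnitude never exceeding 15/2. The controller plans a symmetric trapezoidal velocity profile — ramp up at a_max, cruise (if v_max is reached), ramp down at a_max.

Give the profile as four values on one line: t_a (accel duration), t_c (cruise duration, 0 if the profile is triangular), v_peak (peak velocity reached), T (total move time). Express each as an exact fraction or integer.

t_a=7/2 t_c=7/2 v_peak=105/4 T=21/2

vₘ²/aₘ = (105/4)²/(15/2) = 735/8
735/4 ≥ 735/8 ⇒ cruise phase
t_a = (105/4)/(15/2) = 7/2; v_peak = 105/4
d_cruise = 735/4 − 735/8 = 735/8; t_c = (735/8)/(105/4) = 7/2
T = 2·7/2 + 7/2 = 21/2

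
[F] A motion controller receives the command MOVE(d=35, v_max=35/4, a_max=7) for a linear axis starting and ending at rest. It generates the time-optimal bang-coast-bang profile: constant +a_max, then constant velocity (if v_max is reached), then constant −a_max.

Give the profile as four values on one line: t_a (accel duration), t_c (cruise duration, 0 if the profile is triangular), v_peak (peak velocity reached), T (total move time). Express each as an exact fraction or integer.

t_a=5/4 t_c=11/4 v_peak=35/4 T=21/4

vₘ²/aₘ = (35/4)²/7 = 175/16
35 ≥ 175/16 ⇒ cruise phase
t_a = (35/4)/7 = 5/4; v_peak = 35/4
d_cruise = 35 − 175/16 = 385/16; t_c = (385/16)/(35/4) = 11/4
T = 2·5/4 + 11/4 = 21/4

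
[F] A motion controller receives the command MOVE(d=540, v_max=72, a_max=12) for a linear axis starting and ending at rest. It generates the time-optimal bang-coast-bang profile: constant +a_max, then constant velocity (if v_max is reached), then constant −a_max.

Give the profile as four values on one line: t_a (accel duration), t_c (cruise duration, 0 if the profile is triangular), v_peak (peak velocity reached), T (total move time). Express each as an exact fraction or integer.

v_max²/a_max = 72²/12 = 432
540 ≥ 432 ⇒ cruise phase
t_a = 72/12 = 6; v_peak = 72
d_cruise = 540 − 432 = 108; t_c = 108/72 = 3/2
T = 2·6 + 3/2 = 27/2

t_a=6 t_c=3/2 v_peak=72 T=27/2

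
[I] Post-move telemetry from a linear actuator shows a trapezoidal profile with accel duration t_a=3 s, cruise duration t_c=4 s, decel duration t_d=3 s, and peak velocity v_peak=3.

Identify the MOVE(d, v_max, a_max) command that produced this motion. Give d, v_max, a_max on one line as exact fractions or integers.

a_max = 3/3 = 1
d_a = ½·3·3 = 9/2; d_c = 3·4 = 12
d = 2·9/2 + 12 = 21
t_c = 4 > 0 ⇒ limit active, v_max = 3

d=21 v_max=3 a_max=1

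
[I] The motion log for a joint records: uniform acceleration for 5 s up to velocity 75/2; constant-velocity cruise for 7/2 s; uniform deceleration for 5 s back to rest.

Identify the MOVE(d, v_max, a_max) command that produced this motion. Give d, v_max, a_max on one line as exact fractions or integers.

d=1275/4 v_max=75/2 a_max=15/2

a_max = (75/2)/5 = 15/2
d_a = ½·75/2·5 = 375/4; d_c = 75/2·7/2 = 525/4
d = 2·375/4 + 525/4 = 1275/4
t_c = 7/2 > 0 ⇒ limit active, v_max = 75/2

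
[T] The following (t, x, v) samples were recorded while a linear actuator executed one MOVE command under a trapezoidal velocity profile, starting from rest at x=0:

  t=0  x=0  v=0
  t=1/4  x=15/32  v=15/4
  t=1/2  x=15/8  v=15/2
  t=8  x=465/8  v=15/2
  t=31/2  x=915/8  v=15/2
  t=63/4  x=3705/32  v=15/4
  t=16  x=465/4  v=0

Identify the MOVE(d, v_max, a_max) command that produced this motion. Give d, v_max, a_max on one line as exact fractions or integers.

final state: t=16, x=465/4, v=0 → d = 465/4
a_max = (15/4−0)/(1/4−0) = 15
max v = 15/2 over t∈[1/2,31/2] → v_max = 15/2
check: 15/2·(1/2+15) = 465/4 ✓

d=465/4 v_max=15/2 a_max=15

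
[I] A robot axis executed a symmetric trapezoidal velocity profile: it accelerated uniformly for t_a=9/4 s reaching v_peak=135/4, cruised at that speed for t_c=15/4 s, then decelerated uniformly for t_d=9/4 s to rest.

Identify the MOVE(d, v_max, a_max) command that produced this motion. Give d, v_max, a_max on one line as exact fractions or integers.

d=405/2 v_max=135/4 a_max=15

a_max = (135/4)/(9/4) = 15
d_a = ½·135/4·9/4 = 1215/32; d_c = 135/4·15/4 = 2025/16
d = 2·1215/32 + 2025/16 = 405/2
t_c = 15/4 > 0 ⇒ limit active, v_max = 135/4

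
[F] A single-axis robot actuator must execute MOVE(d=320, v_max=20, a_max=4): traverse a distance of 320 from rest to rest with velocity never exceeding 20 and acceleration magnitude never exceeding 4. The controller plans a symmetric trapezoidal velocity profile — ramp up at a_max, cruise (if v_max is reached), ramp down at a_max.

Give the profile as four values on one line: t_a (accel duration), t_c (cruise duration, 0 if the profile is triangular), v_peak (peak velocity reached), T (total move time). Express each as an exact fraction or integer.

vₘ²/aₘ = 20²/4 = 100
320 ≥ 100 → trapezoidal
t_a = 20/4 = 5; v_peak = 20
d_cruise = 320 − 100 = 220; t_c = 220/20 = 11
T = 2·5 + 11 = 21

t_a=5 t_c=11 v_peak=20 T=21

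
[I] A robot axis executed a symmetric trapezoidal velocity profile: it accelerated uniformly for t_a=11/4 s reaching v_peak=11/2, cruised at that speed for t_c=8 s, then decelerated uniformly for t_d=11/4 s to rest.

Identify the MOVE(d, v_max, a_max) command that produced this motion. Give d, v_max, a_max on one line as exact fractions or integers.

d=473/8 v_max=11/2 a_max=2

a_max = (11/2)/(11/4) = 2
d_a = ½·11/2·11/4 = 121/16; d_c = 11/2·8 = 44
d = 2·121/16 + 44 = 473/8
t_c = 8 > 0 → v_max = v_peak = 11/2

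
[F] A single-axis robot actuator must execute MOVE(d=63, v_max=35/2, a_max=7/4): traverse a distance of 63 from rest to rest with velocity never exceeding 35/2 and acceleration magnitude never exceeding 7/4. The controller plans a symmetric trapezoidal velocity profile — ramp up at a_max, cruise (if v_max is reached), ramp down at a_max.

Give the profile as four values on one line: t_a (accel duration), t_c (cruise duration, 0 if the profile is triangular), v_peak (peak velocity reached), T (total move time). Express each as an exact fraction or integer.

v_max²/a_max = (35/2)²/(7/4) = 175
63 < 175 so t_c = 0
v_peak = √(63·7/4) = √(441/4) = 21/2
t_a = (21/2)/(7/4) = 6; t_c = 0
T = 2·6 = 12

t_a=6 t_c=0 v_peak=21/2 T=12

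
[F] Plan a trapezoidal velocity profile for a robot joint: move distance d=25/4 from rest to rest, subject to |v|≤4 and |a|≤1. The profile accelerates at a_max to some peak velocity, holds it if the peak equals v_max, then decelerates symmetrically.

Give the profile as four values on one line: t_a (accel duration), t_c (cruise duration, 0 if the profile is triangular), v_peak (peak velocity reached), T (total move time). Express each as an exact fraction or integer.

v_max²/a_max = 4²/1 = 16
25/4 < 16 ⇒ no cruise
v_peak = √(25/4·1) = √(25/4) = 5/2
t_a = (5/2)/1 = 5/2; t_c = 0
T = 2·5/2 = 5

t_a=5/2 t_c=0 v_peak=5/2 T=5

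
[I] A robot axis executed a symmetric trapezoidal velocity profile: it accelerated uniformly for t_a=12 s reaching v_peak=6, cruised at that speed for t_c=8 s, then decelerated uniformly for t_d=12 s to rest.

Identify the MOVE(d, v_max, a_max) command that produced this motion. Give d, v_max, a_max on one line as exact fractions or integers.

a_max = 6/12 = 1/2
d_a = ½·6·12 = 36; d_c = 6·8 = 48
d = 2·36 + 48 = 120
t_c = 8 > 0 so v_max = 6

d=120 v_max=6 a_max=1/2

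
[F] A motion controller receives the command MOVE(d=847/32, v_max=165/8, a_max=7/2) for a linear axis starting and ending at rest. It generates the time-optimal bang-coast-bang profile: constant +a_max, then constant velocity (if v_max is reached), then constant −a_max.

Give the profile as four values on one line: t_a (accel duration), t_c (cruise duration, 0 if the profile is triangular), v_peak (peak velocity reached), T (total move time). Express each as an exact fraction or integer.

vₘ²/aₘ = (165/8)²/(7/2) = 27225/224
847/32 < 27225/224 so t_c = 0
v_peak = √(847/32·7/2) = √(5929/64) = 77/8
t_a = (77/8)/(7/2) = 11/4; t_c = 0
T = 2·11/4 = 11/2

t_a=11/4 t_c=0 v_peak=77/8 T=11/2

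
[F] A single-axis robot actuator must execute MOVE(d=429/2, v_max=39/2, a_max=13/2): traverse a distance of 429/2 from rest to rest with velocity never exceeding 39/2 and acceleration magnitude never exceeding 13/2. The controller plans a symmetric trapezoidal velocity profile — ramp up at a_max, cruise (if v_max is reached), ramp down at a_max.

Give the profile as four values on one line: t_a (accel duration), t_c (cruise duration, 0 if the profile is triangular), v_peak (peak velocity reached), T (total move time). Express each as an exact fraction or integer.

(v_max)²/a_max = (39/2)²/(13/2) = 117/2
429/2 ≥ 117/2 → trapezoidal
t_a = (39/2)/(13/2) = 3; v_peak = 39/2
d_cruise = 429/2 − 117/2 = 156; t_c = 156/(39/2) = 8
T = 2·3 + 8 = 14

t_a=3 t_c=8 v_peak=39/2 T=14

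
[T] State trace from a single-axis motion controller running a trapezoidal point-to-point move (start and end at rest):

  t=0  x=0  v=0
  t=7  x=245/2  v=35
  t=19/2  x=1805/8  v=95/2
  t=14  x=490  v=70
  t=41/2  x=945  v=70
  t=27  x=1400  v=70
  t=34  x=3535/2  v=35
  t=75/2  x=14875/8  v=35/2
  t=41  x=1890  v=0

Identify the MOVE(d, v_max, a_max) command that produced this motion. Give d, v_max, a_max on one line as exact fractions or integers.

d=1890 v_max=70 a_max=5

final state: t=41, x=1890, v=0 → d = 1890
a_max = (35−0)/(7−0) = 5
max v = 70 over t∈[14,27] → v_max = 70
check: 70·(14+13) = 1890 ✓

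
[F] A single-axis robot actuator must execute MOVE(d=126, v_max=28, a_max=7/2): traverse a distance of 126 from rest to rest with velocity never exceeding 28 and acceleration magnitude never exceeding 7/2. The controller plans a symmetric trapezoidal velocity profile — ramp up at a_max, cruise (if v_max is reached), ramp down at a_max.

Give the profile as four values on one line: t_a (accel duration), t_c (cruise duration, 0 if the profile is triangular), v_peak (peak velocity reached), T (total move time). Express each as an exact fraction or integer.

t_a=6 t_c=0 v_peak=21 T=12

vₘ²/aₘ = 28²/(7/2) = 224
126 < 224 so t_c = 0
v_peak = √(126·7/2) = √441 = 21
t_a = 21/(7/2) = 6; t_c = 0
T = 2·6 = 12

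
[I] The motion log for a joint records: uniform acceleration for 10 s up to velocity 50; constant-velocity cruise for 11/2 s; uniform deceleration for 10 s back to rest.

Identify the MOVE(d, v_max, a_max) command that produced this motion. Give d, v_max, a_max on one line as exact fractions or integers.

d=775 v_max=50 a_max=5

a_max = 50/10 = 5
d_a = ½·50·10 = 250; d_c = 50·11/2 = 275
d = 2·250 + 275 = 775
t_c = 11/2 > 0 so v_max = 50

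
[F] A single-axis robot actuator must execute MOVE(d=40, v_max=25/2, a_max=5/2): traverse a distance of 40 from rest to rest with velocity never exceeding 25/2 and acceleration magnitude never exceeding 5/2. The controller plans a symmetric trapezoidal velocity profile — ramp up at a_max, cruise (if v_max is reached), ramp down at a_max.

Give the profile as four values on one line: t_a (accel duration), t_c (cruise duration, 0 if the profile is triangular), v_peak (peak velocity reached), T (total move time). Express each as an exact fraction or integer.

vₘ²/aₘ = (25/2)²/(5/2) = 125/2
40 < 125/2 → triangular
v_peak = √(40·5/2) = √100 = 10
t_a = 10/(5/2) = 4; t_c = 0
T = 2·4 = 8

t_a=4 t_c=0 v_peak=10 T=8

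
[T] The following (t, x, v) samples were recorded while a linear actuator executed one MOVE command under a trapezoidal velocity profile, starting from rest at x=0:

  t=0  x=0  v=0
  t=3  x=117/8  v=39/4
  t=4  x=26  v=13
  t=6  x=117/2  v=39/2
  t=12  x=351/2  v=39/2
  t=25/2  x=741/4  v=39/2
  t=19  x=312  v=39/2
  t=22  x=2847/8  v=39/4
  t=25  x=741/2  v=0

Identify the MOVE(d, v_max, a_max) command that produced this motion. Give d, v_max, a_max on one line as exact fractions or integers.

d=741/2 v_max=39/2 a_max=13/4

final state: t=25, x=741/2, v=0 → d = 741/2
a_max = (39/4−0)/(3−0) = 13/4
max v = 39/2 over t∈[6,19] → v_max = 39/2
check: 39/2·(6+13) = 741/2 ✓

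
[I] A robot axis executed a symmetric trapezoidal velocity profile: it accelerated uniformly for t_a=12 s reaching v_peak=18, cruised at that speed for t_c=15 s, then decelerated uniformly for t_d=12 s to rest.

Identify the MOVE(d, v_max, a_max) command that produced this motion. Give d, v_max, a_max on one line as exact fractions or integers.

d=486 v_max=18 a_max=3/2

a_max = 18/12 = 3/2
d_a = ½·18·12 = 108; d_c = 18·15 = 270
d = 2·108 + 270 = 486
t_c = 15 > 0 ⇒ limit active, v_max = 18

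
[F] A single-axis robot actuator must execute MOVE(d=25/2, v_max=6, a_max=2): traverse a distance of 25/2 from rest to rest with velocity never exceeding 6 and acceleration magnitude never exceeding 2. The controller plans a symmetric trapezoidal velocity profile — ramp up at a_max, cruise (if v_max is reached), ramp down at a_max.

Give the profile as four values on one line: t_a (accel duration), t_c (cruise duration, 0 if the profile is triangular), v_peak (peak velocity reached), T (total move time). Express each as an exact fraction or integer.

vₘ²/aₘ = 6²/2 = 18
25/2 < 18 so t_c = 0
v_peak = √(25/2·2) = √25 = 5
t_a = 5/2; t_c = 0
T = 2·5/2 = 5

t_a=5/2 t_c=0 v_peak=5 T=5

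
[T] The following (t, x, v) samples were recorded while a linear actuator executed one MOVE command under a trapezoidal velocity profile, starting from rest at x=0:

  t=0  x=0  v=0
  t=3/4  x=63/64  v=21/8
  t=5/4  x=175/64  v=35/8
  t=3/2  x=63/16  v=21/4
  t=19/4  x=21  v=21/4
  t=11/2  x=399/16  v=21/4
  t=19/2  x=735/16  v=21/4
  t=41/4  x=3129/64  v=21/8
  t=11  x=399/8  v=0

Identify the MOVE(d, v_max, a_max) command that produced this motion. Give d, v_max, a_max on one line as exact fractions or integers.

d=399/8 v_max=21/4 a_max=7/2

final state: t=11, x=399/8, v=0 → d = 399/8
a_max = (21/8−0)/(3/4−0) = 7/2
max v = 21/4 over t∈[3/2,19/2] → v_max = 21/4
check: 21/4·(3/2+8) = 399/8 ✓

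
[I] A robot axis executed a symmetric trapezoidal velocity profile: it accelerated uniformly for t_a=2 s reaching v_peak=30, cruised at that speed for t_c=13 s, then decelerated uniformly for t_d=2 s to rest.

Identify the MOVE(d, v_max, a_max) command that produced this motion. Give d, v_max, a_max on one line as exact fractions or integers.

a_max = 30/2 = 15
d_a = ½·30·2 = 30; d_c = 30·13 = 390
d = 2·30 + 390 = 450
t_c = 13 > 0 ⇒ limit active, v_max = 30

d=450 v_max=30 a_max=15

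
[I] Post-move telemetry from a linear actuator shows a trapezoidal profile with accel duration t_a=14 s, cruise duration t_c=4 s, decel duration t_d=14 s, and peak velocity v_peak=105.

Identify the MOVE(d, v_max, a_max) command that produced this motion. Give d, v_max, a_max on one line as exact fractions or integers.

d=1890 v_max=105 a_max=15/2

a_max = 105/14 = 15/2
d_a = ½·105·14 = 735; d_c = 105·4 = 420
d = 2·735 + 420 = 1890
t_c = 4 > 0 so v_max = 105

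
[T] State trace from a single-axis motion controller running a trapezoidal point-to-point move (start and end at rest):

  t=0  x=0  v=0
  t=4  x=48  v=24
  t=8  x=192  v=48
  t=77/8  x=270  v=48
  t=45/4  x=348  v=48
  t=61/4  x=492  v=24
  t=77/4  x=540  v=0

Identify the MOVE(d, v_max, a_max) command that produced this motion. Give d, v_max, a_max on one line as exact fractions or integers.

d=540 v_max=48 a_max=6

final state: t=77/4, x=540, v=0 → d = 540
a_max = (24−0)/(4−0) = 6
max v = 48 over t∈[8,45/4] → v_max = 48
check: 48·(8+13/4) = 540 ✓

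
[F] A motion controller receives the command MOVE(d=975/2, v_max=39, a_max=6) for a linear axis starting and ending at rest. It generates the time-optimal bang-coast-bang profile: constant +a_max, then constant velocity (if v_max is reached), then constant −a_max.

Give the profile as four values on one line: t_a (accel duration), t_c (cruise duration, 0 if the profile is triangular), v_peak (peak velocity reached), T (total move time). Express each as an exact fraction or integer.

t_a=13/2 t_c=6 v_peak=39 T=19

v_max²/a_max = 39²/6 = 507/2
975/2 ≥ 507/2 → trapezoidal
t_a = 39/6 = 13/2; v_peak = 39
d_cruise = 975/2 − 507/2 = 234; t_c = 234/39 = 6
T = 2·13/2 + 6 = 19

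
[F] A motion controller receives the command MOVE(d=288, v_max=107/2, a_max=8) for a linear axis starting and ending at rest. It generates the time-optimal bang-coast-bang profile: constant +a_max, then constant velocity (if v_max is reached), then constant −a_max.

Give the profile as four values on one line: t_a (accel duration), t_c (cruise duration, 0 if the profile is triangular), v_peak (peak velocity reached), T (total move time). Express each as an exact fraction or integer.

t_a=6 t_c=0 v_peak=48 T=12

(v_max)²/a_max = (107/2)²/8 = 11449/32
288 < 11449/32 ⇒ no cruise
v_peak = √(288·8) = √2304 = 48
t_a = 48/8 = 6; t_c = 0
T = 2·6 = 12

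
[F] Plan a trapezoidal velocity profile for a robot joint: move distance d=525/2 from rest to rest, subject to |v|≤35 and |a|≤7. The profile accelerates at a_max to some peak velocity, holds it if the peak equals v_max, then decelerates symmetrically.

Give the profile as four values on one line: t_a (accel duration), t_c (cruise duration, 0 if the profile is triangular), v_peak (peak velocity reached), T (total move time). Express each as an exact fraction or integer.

(v_max)²/a_max = 35²/7 = 175
525/2 ≥ 175 → trapezoidal
t_a = 35/7 = 5; v_peak = 35
d_cruise = 525/2 − 175 = 175/2; t_c = (175/2)/35 = 5/2
T = 2·5 + 5/2 = 25/2

t_a=5 t_c=5/2 v_peak=35 T=25/2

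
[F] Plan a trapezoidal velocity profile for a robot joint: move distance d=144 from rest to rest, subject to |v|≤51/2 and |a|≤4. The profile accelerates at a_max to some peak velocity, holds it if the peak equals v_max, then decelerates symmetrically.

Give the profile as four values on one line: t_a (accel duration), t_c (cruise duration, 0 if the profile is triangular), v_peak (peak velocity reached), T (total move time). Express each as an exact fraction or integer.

t_a=6 t_c=0 v_peak=24 T=12

vₘ²/aₘ = (51/2)²/4 = 2601/16
144 < 2601/16 → triangular
v_peak = √(144·4) = √576 = 24
t_a = 24/4 = 6; t_c = 0
T = 2·6 = 12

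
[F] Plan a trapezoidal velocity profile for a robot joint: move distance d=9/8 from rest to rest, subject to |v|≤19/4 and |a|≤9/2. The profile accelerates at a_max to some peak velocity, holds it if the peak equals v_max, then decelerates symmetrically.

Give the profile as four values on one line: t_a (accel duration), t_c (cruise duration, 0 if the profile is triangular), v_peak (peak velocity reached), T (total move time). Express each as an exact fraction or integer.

t_a=1/2 t_c=0 v_peak=9/4 T=1

(v_max)²/a_max = (19/4)²/(9/2) = 361/72
9/8 < 361/72 → triangular
v_peak = √(9/8·9/2) = √(81/16) = 9/4
t_a = (9/4)/(9/2) = 1/2; t_c = 0
T = 2·1/2 = 1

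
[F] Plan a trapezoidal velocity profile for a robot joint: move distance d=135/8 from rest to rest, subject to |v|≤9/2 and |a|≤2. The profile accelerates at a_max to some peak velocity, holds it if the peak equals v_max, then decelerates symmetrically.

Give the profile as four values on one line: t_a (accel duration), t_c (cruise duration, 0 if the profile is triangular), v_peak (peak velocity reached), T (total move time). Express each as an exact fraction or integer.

vₘ²/aₘ = (9/2)²/2 = 81/8
135/8 ≥ 81/8 so v_max reached
t_a = (9/2)/2 = 9/4; v_peak = 9/2
d_cruise = 135/8 − 81/8 = 27/4; t_c = (27/4)/(9/2) = 3/2
T = 2·9/4 + 3/2 = 6

t_a=9/4 t_c=3/2 v_peak=9/2 T=6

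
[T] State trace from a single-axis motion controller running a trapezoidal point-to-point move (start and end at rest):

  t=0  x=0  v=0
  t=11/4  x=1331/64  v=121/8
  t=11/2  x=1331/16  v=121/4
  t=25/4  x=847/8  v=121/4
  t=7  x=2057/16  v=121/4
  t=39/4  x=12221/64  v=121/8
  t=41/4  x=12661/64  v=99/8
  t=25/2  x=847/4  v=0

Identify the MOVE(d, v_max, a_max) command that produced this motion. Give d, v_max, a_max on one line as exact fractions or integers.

d=847/4 v_max=121/4 a_max=11/2

final state: t=25/2, x=847/4, v=0 → d = 847/4
a_max = (121/8−0)/(11/4−0) = 11/2
max v = 121/4 over t∈[11/2,7] → v_max = 121/4
check: 121/4·(11/2+3/2) = 847/4 ✓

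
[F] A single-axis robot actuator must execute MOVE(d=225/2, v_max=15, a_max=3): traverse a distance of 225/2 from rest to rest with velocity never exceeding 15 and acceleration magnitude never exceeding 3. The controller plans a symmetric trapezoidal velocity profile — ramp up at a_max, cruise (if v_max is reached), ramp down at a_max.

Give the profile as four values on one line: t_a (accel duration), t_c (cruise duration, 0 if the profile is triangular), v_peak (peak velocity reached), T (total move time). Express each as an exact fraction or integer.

(v_max)²/a_max = 15²/3 = 75
225/2 ≥ 75 → trapezoidal
t_a = 15/3 = 5; v_peak = 15
d_cruise = 225/2 − 75 = 75/2; t_c = (75/2)/15 = 5/2
T = 2·5 + 5/2 = 25/2

t_a=5 t_c=5/2 v_peak=15 T=25/2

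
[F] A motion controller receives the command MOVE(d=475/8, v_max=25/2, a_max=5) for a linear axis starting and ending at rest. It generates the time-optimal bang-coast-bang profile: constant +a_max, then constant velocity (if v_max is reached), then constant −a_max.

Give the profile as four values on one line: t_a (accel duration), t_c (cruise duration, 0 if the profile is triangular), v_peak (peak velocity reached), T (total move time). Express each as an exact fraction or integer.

v_max²/a_max = (25/2)²/5 = 125/4
475/8 ≥ 125/4 so v_max reached
t_a = (25/2)/5 = 5/2; v_peak = 25/2
d_cruise = 475/8 − 125/4 = 225/8; t_c = (225/8)/(25/2) = 9/4
T = 2·5/2 + 9/4 = 29/4

t_a=5/2 t_c=9/4 v_peak=25/2 T=29/4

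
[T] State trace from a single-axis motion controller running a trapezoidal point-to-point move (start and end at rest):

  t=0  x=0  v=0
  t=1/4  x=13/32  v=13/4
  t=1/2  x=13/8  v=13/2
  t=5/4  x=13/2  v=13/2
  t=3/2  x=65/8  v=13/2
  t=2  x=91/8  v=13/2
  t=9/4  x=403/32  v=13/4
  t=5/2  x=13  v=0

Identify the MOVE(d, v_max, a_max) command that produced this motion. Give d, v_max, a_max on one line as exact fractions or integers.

d=13 v_max=13/2 a_max=13

final state: t=5/2, x=13, v=0 → d = 13
a_max = (13/4−0)/(1/4−0) = 13
max v = 13/2 over t∈[1/2,2] → v_max = 13/2
check: 13/2·(1/2+3/2) = 13 ✓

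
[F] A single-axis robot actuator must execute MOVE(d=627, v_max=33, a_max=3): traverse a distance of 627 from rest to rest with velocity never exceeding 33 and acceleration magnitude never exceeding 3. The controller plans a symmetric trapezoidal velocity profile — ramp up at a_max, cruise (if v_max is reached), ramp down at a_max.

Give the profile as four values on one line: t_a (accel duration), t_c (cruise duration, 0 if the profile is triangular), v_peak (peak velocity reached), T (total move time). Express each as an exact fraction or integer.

v_max²/a_max = 33²/3 = 363
627 ≥ 363 so v_max reached
t_a = 33/3 = 11; v_peak = 33
d_cruise = 627 − 363 = 264; t_c = 264/33 = 8
T = 2·11 + 8 = 30

t_a=11 t_c=8 v_peak=33 T=30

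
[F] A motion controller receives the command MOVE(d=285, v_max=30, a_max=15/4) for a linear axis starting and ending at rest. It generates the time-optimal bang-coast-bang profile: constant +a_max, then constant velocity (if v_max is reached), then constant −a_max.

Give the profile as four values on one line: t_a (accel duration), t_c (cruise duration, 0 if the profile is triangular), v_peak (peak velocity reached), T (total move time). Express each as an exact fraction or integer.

(v_max)²/a_max = 30²/(15/4) = 240
285 ≥ 240 → trapezoidal
t_a = 30/(15/4) = 8; v_peak = 30
d_cruise = 285 − 240 = 45; t_c = 45/30 = 3/2
T = 2·8 + 3/2 = 35/2

t_a=8 t_c=3/2 v_peak=30 T=35/2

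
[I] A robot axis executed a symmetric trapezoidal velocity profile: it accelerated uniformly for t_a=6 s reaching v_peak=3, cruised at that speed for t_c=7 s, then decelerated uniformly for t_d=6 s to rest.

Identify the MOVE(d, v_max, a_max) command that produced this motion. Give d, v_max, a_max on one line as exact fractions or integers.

d=39 v_max=3 a_max=1/2

a_max = 3/6 = 1/2
d_a = ½·3·6 = 9; d_c = 3·7 = 21
d = 2·9 + 21 = 39
t_c = 7 > 0 → v_max = v_peak = 3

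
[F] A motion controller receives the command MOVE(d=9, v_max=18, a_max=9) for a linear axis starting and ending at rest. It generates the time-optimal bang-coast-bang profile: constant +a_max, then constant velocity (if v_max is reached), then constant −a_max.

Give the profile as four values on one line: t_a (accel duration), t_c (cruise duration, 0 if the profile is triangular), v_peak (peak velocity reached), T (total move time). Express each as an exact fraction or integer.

v_max²/a_max = 18²/9 = 36
9 < 36 ⇒ no cruise
v_peak = √(9·9) = √81 = 9
t_a = 9/9 = 1; t_c = 0
T = 2·1 = 2

t_a=1 t_c=0 v_peak=9 T=2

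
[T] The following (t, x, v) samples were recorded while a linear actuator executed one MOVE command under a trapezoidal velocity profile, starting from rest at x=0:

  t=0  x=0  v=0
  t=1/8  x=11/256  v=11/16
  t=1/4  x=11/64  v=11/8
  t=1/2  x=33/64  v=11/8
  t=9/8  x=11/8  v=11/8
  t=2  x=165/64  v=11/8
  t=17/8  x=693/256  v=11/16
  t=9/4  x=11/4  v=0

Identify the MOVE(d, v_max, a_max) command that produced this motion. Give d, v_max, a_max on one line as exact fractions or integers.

d=11/4 v_max=11/8 a_max=11/2

final state: t=9/4, x=11/4, v=0 → d = 11/4
a_max = (11/16−0)/(1/8−0) = 11/2
max v = 11/8 over t∈[1/4,2] → v_max = 11/8
check: 11/8·(1/4+7/4) = 11/4 ✓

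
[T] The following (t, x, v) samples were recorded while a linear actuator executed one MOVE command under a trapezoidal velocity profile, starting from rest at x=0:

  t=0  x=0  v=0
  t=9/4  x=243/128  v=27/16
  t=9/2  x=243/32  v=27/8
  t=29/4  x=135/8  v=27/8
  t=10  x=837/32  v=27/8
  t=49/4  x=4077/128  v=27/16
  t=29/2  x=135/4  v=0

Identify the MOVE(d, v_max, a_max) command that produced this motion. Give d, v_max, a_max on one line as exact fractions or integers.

d=135/4 v_max=27/8 a_max=3/4

final state: t=29/2, x=135/4, v=0 → d = 135/4
a_max = (27/16−0)/(9/4−0) = 3/4
max v = 27/8 over t∈[9/2,10] → v_max = 27/8
check: 27/8·(9/2+11/2) = 135/4 ✓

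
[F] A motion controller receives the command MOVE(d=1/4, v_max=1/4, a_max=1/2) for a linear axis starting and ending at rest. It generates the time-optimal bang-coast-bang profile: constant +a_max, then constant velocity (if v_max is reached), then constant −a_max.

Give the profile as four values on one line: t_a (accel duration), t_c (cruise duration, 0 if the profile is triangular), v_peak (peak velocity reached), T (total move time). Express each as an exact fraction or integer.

t_a=1/2 t_c=1/2 v_peak=1/4 T=3/2

(v_max)²/a_max = (1/4)²/(1/2) = 1/8
1/4 ≥ 1/8 → trapezoidal
t_a = (1/4)/(1/2) = 1/2; v_peak = 1/4
d_cruise = 1/4 − 1/8 = 1/8; t_c = (1/8)/(1/4) = 1/2
T = 2·1/2 + 1/2 = 3/2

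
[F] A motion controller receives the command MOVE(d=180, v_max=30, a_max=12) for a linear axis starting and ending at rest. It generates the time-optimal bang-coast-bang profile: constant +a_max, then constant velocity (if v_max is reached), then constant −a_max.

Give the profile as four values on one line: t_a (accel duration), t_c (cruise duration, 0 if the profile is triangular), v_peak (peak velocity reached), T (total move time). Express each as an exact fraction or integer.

t_a=5/2 t_c=7/2 v_peak=30 T=17/2

vₘ²/aₘ = 30²/12 = 75
180 ≥ 75 so v_max reached
t_a = 30/12 = 5/2; v_peak = 30
d_cruise = 180 − 75 = 105; t_c = 105/30 = 7/2
T = 2·5/2 + 7/2 = 17/2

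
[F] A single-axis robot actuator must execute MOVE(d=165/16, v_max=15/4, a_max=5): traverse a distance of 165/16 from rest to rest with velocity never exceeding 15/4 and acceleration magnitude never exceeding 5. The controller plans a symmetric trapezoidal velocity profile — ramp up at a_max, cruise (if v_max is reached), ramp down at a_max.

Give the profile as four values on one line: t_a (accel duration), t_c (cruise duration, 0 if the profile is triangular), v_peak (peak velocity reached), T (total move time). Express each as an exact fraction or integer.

v_max²/a_max = (15/4)²/5 = 45/16
165/16 ≥ 45/16 ⇒ cruise phase
t_a = (15/4)/5 = 3/4; v_peak = 15/4
d_cruise = 165/16 − 45/16 = 15/2; t_c = (15/2)/(15/4) = 2
T = 2·3/4 + 2 = 7/2

t_a=3/4 t_c=2 v_peak=15/4 T=7/2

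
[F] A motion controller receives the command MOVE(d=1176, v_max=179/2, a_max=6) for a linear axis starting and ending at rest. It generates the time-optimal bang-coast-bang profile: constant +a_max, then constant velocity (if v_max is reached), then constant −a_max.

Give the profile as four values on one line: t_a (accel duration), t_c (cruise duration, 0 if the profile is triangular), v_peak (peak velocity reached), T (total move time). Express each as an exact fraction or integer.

t_a=14 t_c=0 v_peak=84 T=28

v_max²/a_max = (179/2)²/6 = 32041/24
1176 < 32041/24 ⇒ no cruise
v_peak = √(1176·6) = √7056 = 84
t_a = 84/6 = 14; t_c = 0
T = 2·14 = 28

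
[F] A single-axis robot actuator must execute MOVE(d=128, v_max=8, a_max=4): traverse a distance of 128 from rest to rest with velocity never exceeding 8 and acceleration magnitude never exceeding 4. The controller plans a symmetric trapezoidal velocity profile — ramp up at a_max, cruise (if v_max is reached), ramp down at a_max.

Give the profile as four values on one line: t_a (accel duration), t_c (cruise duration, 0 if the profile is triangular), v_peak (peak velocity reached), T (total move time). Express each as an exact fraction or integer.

vₘ²/aₘ = 8²/4 = 16
128 ≥ 16 ⇒ cruise phase
t_a = 8/4 = 2; v_peak = 8
d_cruise = 128 − 16 = 112; t_c = 112/8 = 14
T = 2·2 + 14 = 18

t_a=2 t_c=14 v_peak=8 T=18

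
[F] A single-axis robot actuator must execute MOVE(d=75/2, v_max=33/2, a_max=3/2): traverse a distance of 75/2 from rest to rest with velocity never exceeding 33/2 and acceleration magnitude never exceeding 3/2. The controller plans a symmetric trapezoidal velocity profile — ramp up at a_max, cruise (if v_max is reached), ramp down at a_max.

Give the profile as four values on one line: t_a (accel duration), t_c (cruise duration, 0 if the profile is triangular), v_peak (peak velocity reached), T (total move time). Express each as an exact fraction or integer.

(v_max)²/a_max = (33/2)²/(3/2) = 363/2
75/2 < 363/2 so t_c = 0
v_peak = √(75/2·3/2) = √(225/4) = 15/2
t_a = (15/2)/(3/2) = 5; t_c = 0
T = 2·5 = 10

t_a=5 t_c=0 v_peak=15/2 T=10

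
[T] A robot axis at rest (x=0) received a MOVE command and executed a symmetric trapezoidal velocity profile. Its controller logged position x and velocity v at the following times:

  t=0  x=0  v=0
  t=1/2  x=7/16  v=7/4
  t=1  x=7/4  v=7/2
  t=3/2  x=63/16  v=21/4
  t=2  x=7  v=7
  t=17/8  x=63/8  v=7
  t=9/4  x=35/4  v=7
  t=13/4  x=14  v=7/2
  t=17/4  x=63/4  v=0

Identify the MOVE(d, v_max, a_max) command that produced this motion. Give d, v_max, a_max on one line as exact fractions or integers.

d=63/4 v_max=7 a_max=7/2

final state: t=17/4, x=63/4, v=0 → d = 63/4
a_max = (7/4−0)/(1/2−0) = 7/2
max v = 7 over t∈[2,9/4] → v_max = 7
check: 7·(2+1/4) = 63/4 ✓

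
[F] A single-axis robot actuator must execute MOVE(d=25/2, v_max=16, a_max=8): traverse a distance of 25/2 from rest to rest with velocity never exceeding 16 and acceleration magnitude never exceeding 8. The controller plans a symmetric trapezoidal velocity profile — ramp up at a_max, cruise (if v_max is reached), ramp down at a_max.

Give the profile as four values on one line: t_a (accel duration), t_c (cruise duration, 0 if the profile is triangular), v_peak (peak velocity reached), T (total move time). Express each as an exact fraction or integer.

t_a=5/4 t_c=0 v_peak=10 T=5/2

(v_max)²/a_max = 16²/8 = 32
25/2 < 32 → triangular
v_peak = √(25/2·8) = √100 = 10
t_a = 10/8 = 5/4; t_c = 0
T = 2·5/4 = 5/2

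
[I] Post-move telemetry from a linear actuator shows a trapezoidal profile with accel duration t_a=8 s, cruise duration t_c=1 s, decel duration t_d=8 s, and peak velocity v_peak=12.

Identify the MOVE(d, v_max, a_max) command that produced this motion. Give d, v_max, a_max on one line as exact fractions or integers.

a_max = 12/8 = 3/2
d_a = ½·12·8 = 48; d_c = 12·1 = 12
d = 2·48 + 12 = 108
t_c = 1 > 0 so v_max = 12

d=108 v_max=12 a_max=3/2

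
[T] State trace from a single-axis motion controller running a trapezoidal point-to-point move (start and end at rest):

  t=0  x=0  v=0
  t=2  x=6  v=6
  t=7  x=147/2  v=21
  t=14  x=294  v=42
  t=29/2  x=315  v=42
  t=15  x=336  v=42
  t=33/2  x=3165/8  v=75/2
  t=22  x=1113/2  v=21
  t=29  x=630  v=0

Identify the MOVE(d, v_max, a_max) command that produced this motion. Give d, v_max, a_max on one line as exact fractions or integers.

final state: t=29, x=630, v=0 → d = 630
a_max = (6−0)/(2−0) = 3
max v = 42 over t∈[14,15] → v_max = 42
check: 42·(14+1) = 630 ✓

d=630 v_max=42 a_max=3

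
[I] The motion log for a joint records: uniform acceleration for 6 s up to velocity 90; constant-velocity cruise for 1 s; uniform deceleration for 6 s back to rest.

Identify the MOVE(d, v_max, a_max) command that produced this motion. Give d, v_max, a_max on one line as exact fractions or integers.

a_max = 90/6 = 15
d_a = ½·90·6 = 270; d_c = 90·1 = 90
d = 2·270 + 90 = 630
t_c = 1 > 0 ⇒ limit active, v_max = 90

d=630 v_max=90 a_max=15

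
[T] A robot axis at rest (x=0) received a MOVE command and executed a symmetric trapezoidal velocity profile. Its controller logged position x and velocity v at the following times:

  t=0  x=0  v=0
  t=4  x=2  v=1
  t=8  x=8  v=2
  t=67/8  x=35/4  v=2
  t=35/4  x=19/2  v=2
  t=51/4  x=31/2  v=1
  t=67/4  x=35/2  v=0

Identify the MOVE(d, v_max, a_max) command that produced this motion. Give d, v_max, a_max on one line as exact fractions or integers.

final state: t=67/4, x=35/2, v=0 → d = 35/2
a_max = (1−0)/(4−0) = 1/4
max v = 2 over t∈[8,35/4] → v_max = 2
check: 2·(8+3/4) = 35/2 ✓

d=35/2 v_max=2 a_max=1/4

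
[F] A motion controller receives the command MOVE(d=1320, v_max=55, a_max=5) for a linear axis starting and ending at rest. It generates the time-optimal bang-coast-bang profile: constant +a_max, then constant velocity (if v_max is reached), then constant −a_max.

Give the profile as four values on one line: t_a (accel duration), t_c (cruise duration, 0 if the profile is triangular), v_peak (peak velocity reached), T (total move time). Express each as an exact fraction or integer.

vₘ²/aₘ = 55²/5 = 605
1320 ≥ 605 ⇒ cruise phase
t_a = 55/5 = 11; v_peak = 55
d_cruise = 1320 − 605 = 715; t_c = 715/55 = 13
T = 2·11 + 13 = 35

t_a=11 t_c=13 v_peak=55 T=35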